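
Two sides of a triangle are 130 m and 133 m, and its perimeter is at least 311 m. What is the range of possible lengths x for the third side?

Triangle inequality alone gives 3 < x < 263.
The perimeter condition gives x ≥ 311 − 130 − 133 = 48.
Intersecting the two: 48 ≤ x < 263.

48 ≤ x < 263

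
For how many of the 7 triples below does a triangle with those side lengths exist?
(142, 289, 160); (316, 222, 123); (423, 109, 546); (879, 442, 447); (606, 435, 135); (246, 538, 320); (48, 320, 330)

(142,160,289): 142+160 > 289 → valid
(123,222,316): 123+222 > 316 → valid
(109,423,546): 109+423 ≤ 546 → not valid
(442,447,879): 442+447 > 879 → valid
(135,435,606): 135+435 ≤ 606 → not valid
(246,320,538): 246+320 > 538 → valid
(48,320,330): 48+320 > 330 → valid
5 of the 7 triples form a triangle.

5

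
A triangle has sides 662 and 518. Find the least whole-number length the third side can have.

The third side must be strictly greater than |662 − 518| = 144.
The smallest integer above 144 is 145.

145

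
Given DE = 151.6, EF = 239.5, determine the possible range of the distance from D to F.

By the triangle inequality, |151.6 − 239.5| ≤ DF ≤ 151.6 + 239.5.

87.9 ≤ DF ≤ 391.1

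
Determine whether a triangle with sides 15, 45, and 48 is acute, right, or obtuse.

obtuse

Compare the square of the longest side to the sum of squares of the other two: 15² + 45² = 2250 < 2304 = 48².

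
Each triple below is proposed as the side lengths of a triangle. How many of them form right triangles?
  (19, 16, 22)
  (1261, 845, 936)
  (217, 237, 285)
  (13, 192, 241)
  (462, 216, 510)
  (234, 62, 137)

(19,16,22): 16²+19² = 617 > 484 = 22² → acute
(1261,845,936): 845²+936² = 1590121 = 1261² → right
(217,237,285): 217²+237² = 103258 > 81225 = 285² → acute
(13,192,241): 13+192 ≤ 241, not a triangle
(462,216,510): 216²+462² = 260100 = 510² → right
(234,62,137): 62+137 ≤ 234, not a triangle
2 of the 6 are right.

2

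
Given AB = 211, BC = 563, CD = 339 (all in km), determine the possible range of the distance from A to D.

The maximum is all hops collinear in one direction: 211 + 563 + 339 = 1113.
The longest hop is 563; the others sum to 550. Folding the others back against it leaves at least 563 − 550 = 13.

13 ≤ AD ≤ 1113 km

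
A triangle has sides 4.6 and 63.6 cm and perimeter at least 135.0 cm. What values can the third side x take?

66.8 ≤ x < 68.2

Triangle inequality alone gives 59.0 < x < 68.2.
The perimeter condition gives x ≥ 135.0 − 4.6 − 63.6 = 66.8.
Intersecting the two: 66.8 ≤ x < 68.2.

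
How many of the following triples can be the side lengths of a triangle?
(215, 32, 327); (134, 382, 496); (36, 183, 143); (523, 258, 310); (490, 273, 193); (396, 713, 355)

3

(32,215,327): 32+215 ≤ 327 → not valid
(134,382,496): 134+382 > 496 → valid
(36,143,183): 36+143 ≤ 183 → not valid
(258,310,523): 258+310 > 523 → valid
(193,273,490): 193+273 ≤ 490 → not valid
(355,396,713): 355+396 > 713 → valid
3 of the 6 triples form a triangle.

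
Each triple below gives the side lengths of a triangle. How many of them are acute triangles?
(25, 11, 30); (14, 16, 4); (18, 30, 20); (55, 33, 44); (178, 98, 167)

(25,11,30): 11²+25² = 746 < 900 = 30² → obtuse
(14,16,4): 4²+14² = 212 < 256 = 16² → obtuse
(18,30,20): 18²+20² = 724 < 900 = 30² → obtuse
(55,33,44): 33²+44² = 3025 = 55² → right
(178,98,167): 98²+167² = 37493 > 31684 = 178² → acute
1 of the 5 is acute.

1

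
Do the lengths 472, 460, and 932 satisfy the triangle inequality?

No

The two shorter sides sum to 932, exactly equal to the longest side 932.
That gives only a degenerate (flat) triangle — the inequality must be strict.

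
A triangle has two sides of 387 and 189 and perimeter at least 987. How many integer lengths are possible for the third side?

Triangle inequality: 198 < x < 576. Perimeter ≥ 987 gives x ≥ 987 − 387 − 189 = 411.
So 411 ≤ x < 576; integers 411 through 575: 165 values.

165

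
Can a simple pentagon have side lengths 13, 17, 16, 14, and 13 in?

Yes

A pentagon exists iff every side is shorter than the sum of the others — equivalently, the longest side is less than the sum of the rest.
Longest side 17 < 56 (sum of the remaining 4), so yes.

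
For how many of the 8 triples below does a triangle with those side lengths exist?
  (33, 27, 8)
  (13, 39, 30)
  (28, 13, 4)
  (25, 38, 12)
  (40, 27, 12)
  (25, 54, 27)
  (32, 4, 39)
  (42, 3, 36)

2

(8,27,33): 8+27 > 33 → valid
(13,30,39): 13+30 > 39 → valid
(4,13,28): 4+13 ≤ 28 → not valid
(12,25,38): 12+25 ≤ 38 → not valid
(12,27,40): 12+27 ≤ 40 → not valid
(25,27,54): 25+27 ≤ 54 → not valid
(4,32,39): 4+32 ≤ 39 → not valid
(3,36,42): 3+36 ≤ 42 → not valid
2 of the 8 triples form a triangle.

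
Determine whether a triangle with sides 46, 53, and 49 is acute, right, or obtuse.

acute

Compare the square of the longest side to the sum of squares of the other two: 46² + 49² = 4517 > 2809 = 53².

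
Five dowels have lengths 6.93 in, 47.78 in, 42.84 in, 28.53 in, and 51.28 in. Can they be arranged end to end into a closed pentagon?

A pentagon exists iff every side is shorter than the sum of the others — equivalently, the longest side is less than the sum of the rest.
Longest side 51.28 < 126.08 (sum of the remaining 4), so yes.

Yes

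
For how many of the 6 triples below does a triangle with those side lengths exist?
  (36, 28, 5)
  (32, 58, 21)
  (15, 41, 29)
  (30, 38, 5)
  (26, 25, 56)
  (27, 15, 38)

(5,28,36): 5+28 ≤ 36 → not valid
(21,32,58): 21+32 ≤ 58 → not valid
(15,29,41): 15+29 > 41 → valid
(5,30,38): 5+30 ≤ 38 → not valid
(25,26,56): 25+26 ≤ 56 → not valid
(15,27,38): 15+27 > 38 → valid
2 of the 6 triples form a triangle.

2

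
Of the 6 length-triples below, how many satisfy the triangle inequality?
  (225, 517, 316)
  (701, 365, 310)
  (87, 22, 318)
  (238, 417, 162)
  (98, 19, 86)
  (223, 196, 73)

(225,316,517): 225+316 > 517 → valid
(310,365,701): 310+365 ≤ 701 → not valid
(22,87,318): 22+87 ≤ 318 → not valid
(162,238,417): 162+238 ≤ 417 → not valid
(19,86,98): 19+86 > 98 → valid
(73,196,223): 73+196 > 223 → valid
3 of the 6 triples form a triangle.

3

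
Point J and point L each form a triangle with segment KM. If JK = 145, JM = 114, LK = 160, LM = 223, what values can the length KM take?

From triangle JKM: |145 − 114| < KM < 145 + 114, i.e. 31 < KM < 259.
From triangle LKM: 63 < KM < 383.
Both must hold, so KM lies in the intersection.

63 < KM < 259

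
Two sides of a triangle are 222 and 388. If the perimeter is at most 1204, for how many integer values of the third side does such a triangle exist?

428

Triangle inequality: 166 < x < 610. Perimeter ≤ 1204 gives x ≤ 1204 − 222 − 388 = 594.
So 166 < x ≤ 594; integers 167 through 594: 428 values.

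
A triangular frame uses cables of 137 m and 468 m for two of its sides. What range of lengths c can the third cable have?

By the triangle inequality, c must be less than 137 + 468 = 605 and greater than |137 − 468| = 331.

331 < c < 605 (m)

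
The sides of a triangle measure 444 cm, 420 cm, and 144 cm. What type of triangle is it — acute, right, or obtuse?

Compare the square of the longest side to the sum of squares of the other two: 144² + 420² = 197136 = 444².

right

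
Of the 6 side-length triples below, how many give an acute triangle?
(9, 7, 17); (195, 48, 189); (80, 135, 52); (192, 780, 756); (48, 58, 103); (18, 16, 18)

1

(9,7,17): 7+9 ≤ 17, not a triangle
(195,48,189): 48²+189² = 38025 = 195² → right
(80,135,52): 52+80 ≤ 135, not a triangle
(192,780,756): 192²+756² = 608400 = 780² → right
(48,58,103): 48²+58² = 5668 < 10609 = 103² → obtuse
(18,16,18): 16²+18² = 580 > 324 = 18² → acute
1 of the 6 is acute.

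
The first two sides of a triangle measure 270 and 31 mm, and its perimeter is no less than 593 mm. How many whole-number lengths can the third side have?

9

Triangle inequality: 239 < x < 301. Perimeter ≥ 593 gives x ≥ 593 − 270 − 31 = 292.
So 292 ≤ x < 301; integers 292 through 300: 9 values.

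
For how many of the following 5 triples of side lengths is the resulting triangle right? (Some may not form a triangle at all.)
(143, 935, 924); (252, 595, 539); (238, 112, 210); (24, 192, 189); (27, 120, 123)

4

(143,935,924): 143²+924² = 874225 = 935² → right
(252,595,539): 252²+539² = 354025 = 595² → right
(238,112,210): 112²+210² = 56644 = 238² → right
(24,192,189): 24²+189² = 36297 < 36864 = 192² → obtuse
(27,120,123): 27²+120² = 15129 = 123² → right
4 of the 5 are right.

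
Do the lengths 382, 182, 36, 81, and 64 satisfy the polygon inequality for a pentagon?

No

For a pentagon, each side must be shorter than the sum of the others.
Here the longest side is 382, but the remaining 4 sides sum to only 363.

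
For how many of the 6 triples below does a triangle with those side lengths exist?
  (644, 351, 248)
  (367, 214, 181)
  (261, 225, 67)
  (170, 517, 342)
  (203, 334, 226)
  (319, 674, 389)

4

(248,351,644): 248+351 ≤ 644 → not valid
(181,214,367): 181+214 > 367 → valid
(67,225,261): 67+225 > 261 → valid
(170,342,517): 170+342 ≤ 517 → not valid
(203,226,334): 203+226 > 334 → valid
(319,389,674): 319+389 > 674 → valid
4 of the 6 triples form a triangle.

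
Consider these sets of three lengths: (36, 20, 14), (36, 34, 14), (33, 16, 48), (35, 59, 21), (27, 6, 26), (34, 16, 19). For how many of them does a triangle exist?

(14,20,36): 14+20 ≤ 36 → not valid
(14,34,36): 14+34 > 36 → valid
(16,33,48): 16+33 > 48 → valid
(21,35,59): 21+35 ≤ 59 → not valid
(6,26,27): 6+26 > 27 → valid
(16,19,34): 16+19 > 34 → valid
4 of the 6 triples form a triangle.

4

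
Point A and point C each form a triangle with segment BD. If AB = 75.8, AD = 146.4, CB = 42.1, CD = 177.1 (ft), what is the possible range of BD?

135.0 < BD < 219.2

From triangle ABD: |75.8 − 146.4| < BD < 75.8 + 146.4, i.e. 70.6 < BD < 222.2.
From triangle CBD: 135.0 < BD < 219.2.
Both must hold, so BD lies in the intersection.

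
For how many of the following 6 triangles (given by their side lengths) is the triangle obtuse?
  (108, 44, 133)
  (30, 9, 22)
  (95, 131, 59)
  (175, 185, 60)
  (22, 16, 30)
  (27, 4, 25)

(108,44,133): 44²+108² = 13600 < 17689 = 133² → obtuse
(30,9,22): 9²+22² = 565 < 900 = 30² → obtuse
(95,131,59): 59²+95² = 12506 < 17161 = 131² → obtuse
(175,185,60): 60²+175² = 34225 = 185² → right
(22,16,30): 16²+22² = 740 < 900 = 30² → obtuse
(27,4,25): 4²+25² = 641 < 729 = 27² → obtuse
5 of the 6 are obtuse.

5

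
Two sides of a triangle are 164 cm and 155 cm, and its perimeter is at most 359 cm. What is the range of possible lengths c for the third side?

9 < c ≤ 40

Triangle inequality alone gives 9 < c < 319.
The perimeter condition gives c ≤ 359 − 164 − 155 = 40.
Intersecting the two: 9 < c ≤ 40.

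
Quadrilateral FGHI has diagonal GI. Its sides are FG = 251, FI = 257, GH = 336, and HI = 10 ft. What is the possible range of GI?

326 < GI < 346

From triangle FGI: |251 − 257| < GI < 251 + 257, i.e. 6 < GI < 508.
From triangle HGI: 326 < GI < 346.
Both must hold, so GI lies in the intersection.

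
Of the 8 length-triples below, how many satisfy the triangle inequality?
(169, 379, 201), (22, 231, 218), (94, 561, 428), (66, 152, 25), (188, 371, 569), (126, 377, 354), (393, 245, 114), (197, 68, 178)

(169,201,379): 169+201 ≤ 379 → not valid
(22,218,231): 22+218 > 231 → valid
(94,428,561): 94+428 ≤ 561 → not valid
(25,66,152): 25+66 ≤ 152 → not valid
(188,371,569): 188+371 ≤ 569 → not valid
(126,354,377): 126+354 > 377 → valid
(114,245,393): 114+245 ≤ 393 → not valid
(68,178,197): 68+178 > 197 → valid
3 of the 8 triples form a triangle.

3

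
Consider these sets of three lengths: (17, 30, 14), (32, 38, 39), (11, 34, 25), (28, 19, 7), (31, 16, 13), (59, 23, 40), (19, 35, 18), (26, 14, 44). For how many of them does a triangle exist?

5

(14,17,30): 14+17 > 30 → valid
(32,38,39): 32+38 > 39 → valid
(11,25,34): 11+25 > 34 → valid
(7,19,28): 7+19 ≤ 28 → not valid
(13,16,31): 13+16 ≤ 31 → not valid
(23,40,59): 23+40 > 59 → valid
(18,19,35): 18+19 > 35 → valid
(14,26,44): 14+26 ≤ 44 → not valid
5 of the 8 triples form a triangle.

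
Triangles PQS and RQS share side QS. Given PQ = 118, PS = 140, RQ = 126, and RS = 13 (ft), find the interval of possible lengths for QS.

113 < QS < 139

From triangle PQS: |118 − 140| < QS < 118 + 140, i.e. 22 < QS < 258.
From triangle RQS: 113 < QS < 139.
Both must hold, so QS lies in the intersection.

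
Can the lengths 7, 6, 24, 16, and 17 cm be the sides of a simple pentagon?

A pentagon exists iff every side is shorter than the sum of the others — equivalently, the longest side is less than the sum of the rest.
Longest side 24 < 46 (sum of the remaining 4), so yes.

Yes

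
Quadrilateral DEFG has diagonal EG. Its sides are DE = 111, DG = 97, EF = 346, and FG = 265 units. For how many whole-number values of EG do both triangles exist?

From triangle DEG: 14 < EG < 208.
From triangle FEG: 81 < EG < 611.
Intersection: 81 < EG < 208, so integers 82 through 207: 126 values.

126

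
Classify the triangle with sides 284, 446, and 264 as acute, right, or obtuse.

Compare the square of the longest side to the sum of squares of the other two: 264² + 284² = 150352 < 198916 = 446².

obtuse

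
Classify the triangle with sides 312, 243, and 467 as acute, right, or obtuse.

obtuse

Compare the square of the longest side to the sum of squares of the other two: 243² + 312² = 156393 < 218089 = 467².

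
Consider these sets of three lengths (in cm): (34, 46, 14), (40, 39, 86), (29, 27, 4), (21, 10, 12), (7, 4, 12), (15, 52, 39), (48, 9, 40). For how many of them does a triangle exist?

5

(14,34,46): 14+34 > 46 → valid
(39,40,86): 39+40 ≤ 86 → not valid
(4,27,29): 4+27 > 29 → valid
(10,12,21): 10+12 > 21 → valid
(4,7,12): 4+7 ≤ 12 → not valid
(15,39,52): 15+39 > 52 → valid
(9,40,48): 9+40 > 48 → valid
5 of the 7 triples form a triangle.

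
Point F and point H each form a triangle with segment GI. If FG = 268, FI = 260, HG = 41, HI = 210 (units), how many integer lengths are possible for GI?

From triangle FGI: 8 < GI < 528.
From triangle HGI: 169 < GI < 251.
Intersection: 169 < GI < 251, so integers 170 through 250: 81 values.

81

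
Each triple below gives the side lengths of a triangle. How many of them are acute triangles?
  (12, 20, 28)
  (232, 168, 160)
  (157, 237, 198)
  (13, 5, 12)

1

(12,20,28): 12²+20² = 544 < 784 = 28² → obtuse
(232,168,160): 160²+168² = 53824 = 232² → right
(157,237,198): 157²+198² = 63853 > 56169 = 237² → acute
(13,5,12): 5²+12² = 169 = 13² → right
1 of the 4 is acute.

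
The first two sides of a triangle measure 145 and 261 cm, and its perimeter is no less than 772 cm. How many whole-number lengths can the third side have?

40

Triangle inequality: 116 < x < 406. Perimeter ≥ 772 gives x ≥ 772 − 145 − 261 = 366.
So 366 ≤ x < 406; integers 366 through 405: 40 values.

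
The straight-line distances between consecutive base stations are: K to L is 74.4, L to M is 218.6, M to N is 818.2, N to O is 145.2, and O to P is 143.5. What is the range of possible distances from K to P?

236.5 ≤ KP ≤ 1399.9

The maximum is all hops collinear in one direction: 74.4 + 218.6 + 818.2 + 145.2 + 143.5 = 1399.9.
The longest hop is 818.2; the others sum to 581.7. Folding the others back against it leaves at least 818.2 − 581.7 = 236.5.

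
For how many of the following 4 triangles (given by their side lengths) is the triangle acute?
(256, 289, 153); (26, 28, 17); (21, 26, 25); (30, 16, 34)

(256,289,153): 153²+256² = 88945 > 83521 = 289² → acute
(26,28,17): 17²+26² = 965 > 784 = 28² → acute
(21,26,25): 21²+25² = 1066 > 676 = 26² → acute
(30,16,34): 16²+30² = 1156 = 34² → right
3 of the 4 are acute.

3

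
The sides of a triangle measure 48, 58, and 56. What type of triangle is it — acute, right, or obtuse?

acute

Compare the square of the longest side to the sum of squares of the other two: 48² + 56² = 5440 > 3364 = 58².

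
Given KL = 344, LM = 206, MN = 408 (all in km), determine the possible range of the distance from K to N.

0 ≤ KN ≤ 958 km

The maximum is all hops collinear in one direction: 344 + 206 + 408 = 958.
The longest hop is 408; the others sum to 550. Since 408 ≤ 550, the path can fold back on itself completely, so the minimum distance is 0.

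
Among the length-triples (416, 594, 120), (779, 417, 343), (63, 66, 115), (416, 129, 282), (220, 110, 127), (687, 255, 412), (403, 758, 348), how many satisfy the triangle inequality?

2

(120,416,594): 120+416 ≤ 594 → not valid
(343,417,779): 343+417 ≤ 779 → not valid
(63,66,115): 63+66 > 115 → valid
(129,282,416): 129+282 ≤ 416 → not valid
(110,127,220): 110+127 > 220 → valid
(255,412,687): 255+412 ≤ 687 → not valid
(348,403,758): 348+403 ≤ 758 → not valid
2 of the 7 triples form a triangle.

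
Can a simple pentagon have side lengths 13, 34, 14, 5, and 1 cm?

No

For a pentagon, each side must be shorter than the sum of the others.
Here the longest side is 34, but the remaining 4 sides sum to only 33.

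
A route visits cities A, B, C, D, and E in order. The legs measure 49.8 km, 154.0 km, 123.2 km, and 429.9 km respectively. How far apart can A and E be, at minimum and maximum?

The maximum is all hops collinear in one direction: 49.8 + 154.0 + 123.2 + 429.9 = 756.9.
The longest hop is 429.9; the others sum to 327.0. Folding the others back against it leaves at least 429.9 − 327.0 = 102.9.

102.9 ≤ AE ≤ 756.9 km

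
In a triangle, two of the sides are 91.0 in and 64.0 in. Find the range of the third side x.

27.0 < x < 155.0 (in)

By the triangle inequality, x must be less than 91.0 + 64.0 = 155.0 and greater than |91.0 − 64.0| = 27.0.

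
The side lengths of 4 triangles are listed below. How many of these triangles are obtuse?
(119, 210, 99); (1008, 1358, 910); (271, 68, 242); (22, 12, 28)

3

(119,210,99): 99²+119² = 23962 < 44100 = 210² → obtuse
(1008,1358,910): 910²+1008² = 1844164 = 1358² → right
(271,68,242): 68²+242² = 63188 < 73441 = 271² → obtuse
(22,12,28): 12²+22² = 628 < 784 = 28² → obtuse
3 of the 4 are obtuse.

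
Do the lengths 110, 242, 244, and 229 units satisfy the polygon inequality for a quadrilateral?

Yes

A quadrilateral exists iff every side is shorter than the sum of the others — equivalently, the longest side is less than the sum of the rest.
Longest side 244 < 581 (sum of the remaining 3), so yes.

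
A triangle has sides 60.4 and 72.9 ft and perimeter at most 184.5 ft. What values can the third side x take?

12.5 < x ≤ 51.2

Triangle inequality alone gives 12.5 < x < 133.3.
The perimeter condition gives x ≤ 184.5 − 60.4 − 72.9 = 51.2.
Intersecting the two: 12.5 < x ≤ 51.2.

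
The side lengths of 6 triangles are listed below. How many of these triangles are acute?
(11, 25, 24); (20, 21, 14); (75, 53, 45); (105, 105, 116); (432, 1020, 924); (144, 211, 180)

(11,25,24): 11²+24² = 697 > 625 = 25² → acute
(20,21,14): 14²+20² = 596 > 441 = 21² → acute
(75,53,45): 45²+53² = 4834 < 5625 = 75² → obtuse
(105,105,116): 105²+105² = 22050 > 13456 = 116² → acute
(432,1020,924): 432²+924² = 1040400 = 1020² → right
(144,211,180): 144²+180² = 53136 > 44521 = 211² → acute
4 of the 6 are acute.

4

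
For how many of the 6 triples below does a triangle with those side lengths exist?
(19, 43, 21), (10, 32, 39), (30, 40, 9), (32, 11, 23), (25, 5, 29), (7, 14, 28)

3

(19,21,43): 19+21 ≤ 43 → not valid
(10,32,39): 10+32 > 39 → valid
(9,30,40): 9+30 ≤ 40 → not valid
(11,23,32): 11+23 > 32 → valid
(5,25,29): 5+25 > 29 → valid
(7,14,28): 7+14 ≤ 28 → not valid
3 of the 6 triples form a triangle.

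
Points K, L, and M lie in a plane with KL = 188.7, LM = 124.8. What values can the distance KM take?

63.9 ≤ KM ≤ 313.5

By the triangle inequality, |188.7 − 124.8| ≤ KM ≤ 188.7 + 124.8.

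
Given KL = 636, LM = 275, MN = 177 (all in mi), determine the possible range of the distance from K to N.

184 ≤ KN ≤ 1088 mi

The maximum is all hops collinear in one direction: 636 + 275 + 177 = 1088.
The longest hop is 636; the others sum to 452. Folding the others back against it leaves at least 636 − 452 = 184.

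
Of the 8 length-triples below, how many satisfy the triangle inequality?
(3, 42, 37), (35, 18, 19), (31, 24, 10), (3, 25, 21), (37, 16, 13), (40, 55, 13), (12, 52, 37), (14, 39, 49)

(3,37,42): 3+37 ≤ 42 → not valid
(18,19,35): 18+19 > 35 → valid
(10,24,31): 10+24 > 31 → valid
(3,21,25): 3+21 ≤ 25 → not valid
(13,16,37): 13+16 ≤ 37 → not valid
(13,40,55): 13+40 ≤ 55 → not valid
(12,37,52): 12+37 ≤ 52 → not valid
(14,39,49): 14+39 > 49 → valid
3 of the 8 triples form a triangle.

3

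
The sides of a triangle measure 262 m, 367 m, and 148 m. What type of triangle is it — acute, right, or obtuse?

Compare the square of the longest side to the sum of squares of the other two: 148² + 262² = 90548 < 134689 = 367².

obtuse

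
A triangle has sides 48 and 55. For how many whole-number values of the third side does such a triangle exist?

95

The third side lies in the open interval (7, 103).
Integers from 8 to 102 inclusive: 102 − 8 + 1 = 95.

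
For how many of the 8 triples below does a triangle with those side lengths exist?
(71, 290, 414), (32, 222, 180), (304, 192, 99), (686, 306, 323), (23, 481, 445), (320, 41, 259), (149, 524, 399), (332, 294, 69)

2

(71,290,414): 71+290 ≤ 414 → not valid
(32,180,222): 32+180 ≤ 222 → not valid
(99,192,304): 99+192 ≤ 304 → not valid
(306,323,686): 306+323 ≤ 686 → not valid
(23,445,481): 23+445 ≤ 481 → not valid
(41,259,320): 41+259 ≤ 320 → not valid
(149,399,524): 149+399 > 524 → valid
(69,294,332): 69+294 > 332 → valid
2 of the 8 triples form a triangle.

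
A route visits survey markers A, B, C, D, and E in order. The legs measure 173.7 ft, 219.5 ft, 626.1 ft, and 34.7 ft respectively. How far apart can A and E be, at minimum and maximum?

198.2 ≤ AE ≤ 1054.0 ft

The maximum is all hops collinear in one direction: 173.7 + 219.5 + 626.1 + 34.7 = 1054.0.
The longest hop is 626.1; the others sum to 427.9. Folding the others back against it leaves at least 626.1 − 427.9 = 198.2.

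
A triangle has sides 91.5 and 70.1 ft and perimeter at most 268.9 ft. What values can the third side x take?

Triangle inequality alone gives 21.4 < x < 161.6.
The perimeter condition gives x ≤ 268.9 − 91.5 − 70.1 = 107.3.
Intersecting the two: 21.4 < x ≤ 107.3.

21.4 < x ≤ 107.3 ft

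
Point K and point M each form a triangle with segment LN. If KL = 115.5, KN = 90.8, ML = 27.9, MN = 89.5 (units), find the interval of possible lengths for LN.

61.6 < LN < 117.4

From triangle KLN: |115.5 − 90.8| < LN < 115.5 + 90.8, i.e. 24.7 < LN < 206.3.
From triangle MLN: 61.6 < LN < 117.4.
Both must hold, so LN lies in the intersection.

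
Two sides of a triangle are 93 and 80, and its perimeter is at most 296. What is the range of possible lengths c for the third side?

13 < c ≤ 123

Triangle inequality alone gives 13 < c < 173.
The perimeter condition gives c ≤ 296 − 93 − 80 = 123.
Intersecting the two: 13 < c ≤ 123.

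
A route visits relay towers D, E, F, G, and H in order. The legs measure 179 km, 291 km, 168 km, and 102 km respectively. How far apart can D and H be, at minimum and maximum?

The maximum is all hops collinear in one direction: 179 + 291 + 168 + 102 = 740.
The longest hop is 291; the others sum to 449. Since 291 ≤ 449, the path can fold back on itself completely, so the minimum distance is 0.

0 ≤ DH ≤ 740 km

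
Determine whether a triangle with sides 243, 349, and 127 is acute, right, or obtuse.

Compare the square of the longest side to the sum of squares of the other two: 127² + 243² = 75178 < 121801 = 349².

obtuse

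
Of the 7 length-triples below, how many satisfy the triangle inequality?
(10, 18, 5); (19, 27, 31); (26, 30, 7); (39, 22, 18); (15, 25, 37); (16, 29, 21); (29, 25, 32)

6

(5,10,18): 5+10 ≤ 18 → not valid
(19,27,31): 19+27 > 31 → valid
(7,26,30): 7+26 > 30 → valid
(18,22,39): 18+22 > 39 → valid
(15,25,37): 15+25 > 37 → valid
(16,21,29): 16+21 > 29 → valid
(25,29,32): 25+29 > 32 → valid
6 of the 7 triples form a triangle.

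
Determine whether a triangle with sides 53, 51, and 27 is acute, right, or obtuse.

acute

Compare the square of the longest side to the sum of squares of the other two: 27² + 51² = 3330 > 2809 = 53².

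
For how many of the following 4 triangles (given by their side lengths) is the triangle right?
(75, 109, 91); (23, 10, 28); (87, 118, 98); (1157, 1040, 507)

1

(75,109,91): 75²+91² = 13906 > 11881 = 109² → acute
(23,10,28): 10²+23² = 629 < 784 = 28² → obtuse
(87,118,98): 87²+98² = 17173 > 13924 = 118² → acute
(1157,1040,507): 507²+1040² = 1338649 = 1157² → right
1 of the 4 is right.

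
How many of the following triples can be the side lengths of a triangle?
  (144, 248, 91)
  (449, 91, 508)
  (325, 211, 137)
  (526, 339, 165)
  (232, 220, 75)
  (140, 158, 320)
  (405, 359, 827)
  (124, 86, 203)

(91,144,248): 91+144 ≤ 248 → not valid
(91,449,508): 91+449 > 508 → valid
(137,211,325): 137+211 > 325 → valid
(165,339,526): 165+339 ≤ 526 → not valid
(75,220,232): 75+220 > 232 → valid
(140,158,320): 140+158 ≤ 320 → not valid
(359,405,827): 359+405 ≤ 827 → not valid
(86,124,203): 86+124 > 203 → valid
4 of the 8 triples form a triangle.

4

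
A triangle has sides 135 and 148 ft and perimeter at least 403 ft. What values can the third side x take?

120 ≤ x < 283

Triangle inequality alone gives 13 < x < 283.
The perimeter condition gives x ≥ 403 − 135 − 148 = 120.
Intersecting the two: 120 ≤ x < 283.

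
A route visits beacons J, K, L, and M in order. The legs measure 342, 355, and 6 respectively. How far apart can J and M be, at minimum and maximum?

The maximum is all hops collinear in one direction: 342 + 355 + 6 = 703.
The longest hop is 355; the others sum to 348. Folding the others back against it leaves at least 355 − 348 = 7.

7 ≤ JM ≤ 703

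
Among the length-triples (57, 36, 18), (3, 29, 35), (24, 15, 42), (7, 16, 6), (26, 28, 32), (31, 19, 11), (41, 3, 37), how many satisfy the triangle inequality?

(18,36,57): 18+36 ≤ 57 → not valid
(3,29,35): 3+29 ≤ 35 → not valid
(15,24,42): 15+24 ≤ 42 → not valid
(6,7,16): 6+7 ≤ 16 → not valid
(26,28,32): 26+28 > 32 → valid
(11,19,31): 11+19 ≤ 31 → not valid
(3,37,41): 3+37 ≤ 41 → not valid
1 of the 7 triples forms a triangle.

1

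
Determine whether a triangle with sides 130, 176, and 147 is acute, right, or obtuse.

acute

Compare the square of the longest side to the sum of squares of the other two: 130² + 147² = 38509 > 30976 = 176².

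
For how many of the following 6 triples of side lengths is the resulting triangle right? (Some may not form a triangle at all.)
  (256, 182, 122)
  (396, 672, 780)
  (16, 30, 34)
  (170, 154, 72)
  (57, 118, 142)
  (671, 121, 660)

4

(256,182,122): 122²+182² = 48008 < 65536 = 256² → obtuse
(396,672,780): 396²+672² = 608400 = 780² → right
(16,30,34): 16²+30² = 1156 = 34² → right
(170,154,72): 72²+154² = 28900 = 170² → right
(57,118,142): 57²+118² = 17173 < 20164 = 142² → obtuse
(671,121,660): 121²+660² = 450241 = 671² → right
4 of the 6 are right.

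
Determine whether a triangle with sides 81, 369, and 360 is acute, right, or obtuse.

Compare the square of the longest side to the sum of squares of the other two: 81² + 360² = 136161 = 369².

right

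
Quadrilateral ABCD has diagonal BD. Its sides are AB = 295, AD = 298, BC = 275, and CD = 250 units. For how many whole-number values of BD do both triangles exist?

499

From triangle ABD: 3 < BD < 593.
From triangle CBD: 25 < BD < 525.
Intersection: 25 < BD < 525, so integers 26 through 524: 499 values.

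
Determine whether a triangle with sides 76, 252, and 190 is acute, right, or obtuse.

Compare the square of the longest side to the sum of squares of the other two: 76² + 190² = 41876 < 63504 = 252².

obtuse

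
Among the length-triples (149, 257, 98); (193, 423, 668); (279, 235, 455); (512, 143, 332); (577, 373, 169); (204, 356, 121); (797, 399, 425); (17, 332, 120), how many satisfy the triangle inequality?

2

(98,149,257): 98+149 ≤ 257 → not valid
(193,423,668): 193+423 ≤ 668 → not valid
(235,279,455): 235+279 > 455 → valid
(143,332,512): 143+332 ≤ 512 → not valid
(169,373,577): 169+373 ≤ 577 → not valid
(121,204,356): 121+204 ≤ 356 → not valid
(399,425,797): 399+425 > 797 → valid
(17,120,332): 17+120 ≤ 332 → not valid
2 of the 8 triples form a triangle.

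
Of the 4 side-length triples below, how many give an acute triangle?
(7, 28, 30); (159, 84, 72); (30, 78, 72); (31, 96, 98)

1

(7,28,30): 7²+28² = 833 < 900 = 30² → obtuse
(159,84,72): 72+84 ≤ 159, not a triangle
(30,78,72): 30²+72² = 6084 = 78² → right
(31,96,98): 31²+96² = 10177 > 9604 = 98² → acute
1 of the 4 is acute.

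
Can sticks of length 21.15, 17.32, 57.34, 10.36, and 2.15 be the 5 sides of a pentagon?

No

For a pentagon, each side must be shorter than the sum of the others.
Here the longest side is 57.34, but the remaining 4 sides sum to only 50.98.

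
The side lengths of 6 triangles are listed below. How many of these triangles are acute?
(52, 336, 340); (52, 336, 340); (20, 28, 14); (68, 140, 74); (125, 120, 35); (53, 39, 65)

1

(52,336,340): 52²+336² = 115600 = 340² → right
(52,336,340): 52²+336² = 115600 = 340² → right
(20,28,14): 14²+20² = 596 < 784 = 28² → obtuse
(68,140,74): 68²+74² = 10100 < 19600 = 140² → obtuse
(125,120,35): 35²+120² = 15625 = 125² → right
(53,39,65): 39²+53² = 4330 > 4225 = 65² → acute
1 of the 6 is acute.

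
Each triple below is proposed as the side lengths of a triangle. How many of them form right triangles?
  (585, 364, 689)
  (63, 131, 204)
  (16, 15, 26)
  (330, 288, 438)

(585,364,689): 364²+585² = 474721 = 689² → right
(63,131,204): 63+131 ≤ 204, not a triangle
(16,15,26): 15²+16² = 481 < 676 = 26² → obtuse
(330,288,438): 288²+330² = 191844 = 438² → right
2 of the 4 are right.

2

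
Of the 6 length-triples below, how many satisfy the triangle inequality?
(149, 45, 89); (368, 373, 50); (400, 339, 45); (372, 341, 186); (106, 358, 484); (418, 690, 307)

(45,89,149): 45+89 ≤ 149 → not valid
(50,368,373): 50+368 > 373 → valid
(45,339,400): 45+339 ≤ 400 → not valid
(186,341,372): 186+341 > 372 → valid
(106,358,484): 106+358 ≤ 484 → not valid
(307,418,690): 307+418 > 690 → valid
3 of the 6 triples form a triangle.

3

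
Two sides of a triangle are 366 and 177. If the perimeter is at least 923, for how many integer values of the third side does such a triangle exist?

163

Triangle inequality: 189 < x < 543. Perimeter ≥ 923 gives x ≥ 923 − 366 − 177 = 380.
So 380 ≤ x < 543; integers 380 through 542: 163 values.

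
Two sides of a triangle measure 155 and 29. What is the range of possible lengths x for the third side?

126 < x < 184

By the triangle inequality, x must be less than 155 + 29 = 184 and greater than |155 − 29| = 126.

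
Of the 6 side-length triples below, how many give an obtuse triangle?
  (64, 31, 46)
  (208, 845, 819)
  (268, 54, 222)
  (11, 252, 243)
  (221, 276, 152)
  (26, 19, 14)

5

(64,31,46): 31²+46² = 3077 < 4096 = 64² → obtuse
(208,845,819): 208²+819² = 714025 = 845² → right
(268,54,222): 54²+222² = 52200 < 71824 = 268² → obtuse
(11,252,243): 11²+243² = 59170 < 63504 = 252² → obtuse
(221,276,152): 152²+221² = 71945 < 76176 = 276² → obtuse
(26,19,14): 14²+19² = 557 < 676 = 26² → obtuse
5 of the 6 are obtuse.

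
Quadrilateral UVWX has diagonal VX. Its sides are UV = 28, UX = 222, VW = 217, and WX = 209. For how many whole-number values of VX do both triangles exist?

55

From triangle UVX: 194 < VX < 250.
From triangle WVX: 8 < VX < 426.
Intersection: 194 < VX < 250, so integers 195 through 249: 55 values.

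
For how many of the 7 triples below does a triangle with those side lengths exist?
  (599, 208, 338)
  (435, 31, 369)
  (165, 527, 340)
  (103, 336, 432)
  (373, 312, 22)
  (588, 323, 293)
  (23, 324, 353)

(208,338,599): 208+338 ≤ 599 → not valid
(31,369,435): 31+369 ≤ 435 → not valid
(165,340,527): 165+340 ≤ 527 → not valid
(103,336,432): 103+336 > 432 → valid
(22,312,373): 22+312 ≤ 373 → not valid
(293,323,588): 293+323 > 588 → valid
(23,324,353): 23+324 ≤ 353 → not valid
2 of the 7 triples form a triangle.

2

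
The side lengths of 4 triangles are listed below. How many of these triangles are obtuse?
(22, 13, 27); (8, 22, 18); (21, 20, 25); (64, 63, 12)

2

(22,13,27): 13²+22² = 653 < 729 = 27² → obtuse
(8,22,18): 8²+18² = 388 < 484 = 22² → obtuse
(21,20,25): 20²+21² = 841 > 625 = 25² → acute
(64,63,12): 12²+63² = 4113 > 4096 = 64² → acute
2 of the 4 are obtuse.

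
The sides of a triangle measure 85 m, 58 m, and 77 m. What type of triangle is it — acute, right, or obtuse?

acute

Compare the square of the longest side to the sum of squares of the other two: 58² + 77² = 9293 > 7225 = 85².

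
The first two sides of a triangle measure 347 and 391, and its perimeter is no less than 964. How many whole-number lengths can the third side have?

Triangle inequality: 44 < x < 738. Perimeter ≥ 964 gives x ≥ 964 − 347 − 391 = 226.
So 226 ≤ x < 738; integers 226 through 737: 512 values.

512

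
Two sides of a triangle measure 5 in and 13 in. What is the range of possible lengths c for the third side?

By the triangle inequality, c must be less than 5 + 13 = 18 and greater than |5 − 13| = 8.

8 < c < 18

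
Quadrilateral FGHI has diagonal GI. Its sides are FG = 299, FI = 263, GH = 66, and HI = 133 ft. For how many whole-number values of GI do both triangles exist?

131

From triangle FGI: 36 < GI < 562.
From triangle HGI: 67 < GI < 199.
Intersection: 67 < GI < 199, so integers 68 through 198: 131 values.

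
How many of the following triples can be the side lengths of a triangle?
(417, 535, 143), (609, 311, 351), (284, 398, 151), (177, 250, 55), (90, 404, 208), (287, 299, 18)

4

(143,417,535): 143+417 > 535 → valid
(311,351,609): 311+351 > 609 → valid
(151,284,398): 151+284 > 398 → valid
(55,177,250): 55+177 ≤ 250 → not valid
(90,208,404): 90+208 ≤ 404 → not valid
(18,287,299): 18+287 > 299 → valid
4 of the 6 triples form a triangle.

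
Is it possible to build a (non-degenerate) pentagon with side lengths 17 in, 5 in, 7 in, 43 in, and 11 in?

No

For a pentagon, each side must be shorter than the sum of the others.
Here the longest side is 43, but the remaining 4 sides sum to only 40.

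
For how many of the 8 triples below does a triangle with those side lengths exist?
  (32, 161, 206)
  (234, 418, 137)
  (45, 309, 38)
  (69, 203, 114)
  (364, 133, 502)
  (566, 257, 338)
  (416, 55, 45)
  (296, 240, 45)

(32,161,206): 32+161 ≤ 206 → not valid
(137,234,418): 137+234 ≤ 418 → not valid
(38,45,309): 38+45 ≤ 309 → not valid
(69,114,203): 69+114 ≤ 203 → not valid
(133,364,502): 133+364 ≤ 502 → not valid
(257,338,566): 257+338 > 566 → valid
(45,55,416): 45+55 ≤ 416 → not valid
(45,240,296): 45+240 ≤ 296 → not valid
1 of the 8 triples forms a triangle.

1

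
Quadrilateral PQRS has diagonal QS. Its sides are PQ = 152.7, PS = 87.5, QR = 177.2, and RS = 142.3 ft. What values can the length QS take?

From triangle PQS: |152.7 − 87.5| < QS < 152.7 + 87.5, i.e. 65.2 < QS < 240.2.
From triangle RQS: 34.9 < QS < 319.5.
Both must hold, so QS lies in the intersection.

65.2 < QS < 240.2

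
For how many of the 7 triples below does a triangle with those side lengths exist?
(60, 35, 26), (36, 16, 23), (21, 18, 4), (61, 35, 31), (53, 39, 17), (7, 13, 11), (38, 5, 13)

6

(26,35,60): 26+35 > 60 → valid
(16,23,36): 16+23 > 36 → valid
(4,18,21): 4+18 > 21 → valid
(31,35,61): 31+35 > 61 → valid
(17,39,53): 17+39 > 53 → valid
(7,11,13): 7+11 > 13 → valid
(5,13,38): 5+13 ≤ 38 → not valid
6 of the 7 triples form a triangle.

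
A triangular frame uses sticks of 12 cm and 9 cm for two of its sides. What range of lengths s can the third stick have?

3 < s < 21 (cm)

By the triangle inequality, s must be less than 12 + 9 = 21 and greater than |12 − 9| = 3.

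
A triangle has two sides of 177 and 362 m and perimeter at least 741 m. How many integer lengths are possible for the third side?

337

Triangle inequality: 185 < x < 539. Perimeter ≥ 741 gives x ≥ 741 − 177 − 362 = 202.
So 202 ≤ x < 539; integers 202 through 538: 337 values.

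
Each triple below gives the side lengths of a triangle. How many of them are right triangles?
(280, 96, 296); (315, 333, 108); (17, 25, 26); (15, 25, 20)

3

(280,96,296): 96²+280² = 87616 = 296² → right
(315,333,108): 108²+315² = 110889 = 333² → right
(17,25,26): 17²+25² = 914 > 676 = 26² → acute
(15,25,20): 15²+20² = 625 = 25² → right
3 of the 4 are right.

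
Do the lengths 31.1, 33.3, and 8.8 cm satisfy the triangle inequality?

Yes

The longest side is 33.3, and the other two sum to 39.9.
Since 39.9 > 33.3, the triangle inequality holds.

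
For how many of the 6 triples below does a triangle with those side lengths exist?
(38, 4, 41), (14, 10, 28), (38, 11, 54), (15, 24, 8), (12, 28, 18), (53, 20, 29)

2

(4,38,41): 4+38 > 41 → valid
(10,14,28): 10+14 ≤ 28 → not valid
(11,38,54): 11+38 ≤ 54 → not valid
(8,15,24): 8+15 ≤ 24 → not valid
(12,18,28): 12+18 > 28 → valid
(20,29,53): 20+29 ≤ 53 → not valid
2 of the 6 triples form a triangle.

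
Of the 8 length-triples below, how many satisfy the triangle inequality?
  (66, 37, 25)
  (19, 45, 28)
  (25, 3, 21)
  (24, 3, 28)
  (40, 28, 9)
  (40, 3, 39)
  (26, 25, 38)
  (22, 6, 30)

(25,37,66): 25+37 ≤ 66 → not valid
(19,28,45): 19+28 > 45 → valid
(3,21,25): 3+21 ≤ 25 → not valid
(3,24,28): 3+24 ≤ 28 → not valid
(9,28,40): 9+28 ≤ 40 → not valid
(3,39,40): 3+39 > 40 → valid
(25,26,38): 25+26 > 38 → valid
(6,22,30): 6+22 ≤ 30 → not valid
3 of the 8 triples form a triangle.

3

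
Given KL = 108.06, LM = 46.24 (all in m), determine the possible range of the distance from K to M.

61.82 ≤ KM ≤ 154.30 m

By the triangle inequality, |108.06 − 46.24| ≤ KM ≤ 108.06 + 46.24.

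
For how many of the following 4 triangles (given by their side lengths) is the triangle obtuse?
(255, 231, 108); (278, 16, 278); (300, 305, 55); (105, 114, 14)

1

(255,231,108): 108²+231² = 65025 = 255² → right
(278,16,278): 16²+278² = 77540 > 77284 = 278² → acute
(300,305,55): 55²+300² = 93025 = 305² → right
(105,114,14): 14²+105² = 11221 < 12996 = 114² → obtuse
1 of the 4 is obtuse.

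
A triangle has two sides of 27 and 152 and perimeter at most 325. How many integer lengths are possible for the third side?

21

Triangle inequality: 125 < x < 179. Perimeter ≤ 325 gives x ≤ 325 − 27 − 152 = 146.
So 125 < x ≤ 146; integers 126 through 146: 21 values.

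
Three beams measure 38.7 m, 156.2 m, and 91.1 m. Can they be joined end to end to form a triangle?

No

The longest side is 156.2, but the other two sum to only 129.8.
129.8 < 156.2, so the triangle inequality fails.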